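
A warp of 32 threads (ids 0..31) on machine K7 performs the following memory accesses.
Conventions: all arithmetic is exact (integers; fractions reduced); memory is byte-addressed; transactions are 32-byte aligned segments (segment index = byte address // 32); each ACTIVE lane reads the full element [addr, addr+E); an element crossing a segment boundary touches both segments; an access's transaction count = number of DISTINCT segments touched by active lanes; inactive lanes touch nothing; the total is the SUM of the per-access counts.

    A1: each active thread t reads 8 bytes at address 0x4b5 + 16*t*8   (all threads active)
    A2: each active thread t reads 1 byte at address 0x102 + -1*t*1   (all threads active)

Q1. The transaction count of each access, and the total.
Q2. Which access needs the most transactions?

A1: 32 transactions
A2: 2 transactions

Answer: 32,2; total 34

Answer: A1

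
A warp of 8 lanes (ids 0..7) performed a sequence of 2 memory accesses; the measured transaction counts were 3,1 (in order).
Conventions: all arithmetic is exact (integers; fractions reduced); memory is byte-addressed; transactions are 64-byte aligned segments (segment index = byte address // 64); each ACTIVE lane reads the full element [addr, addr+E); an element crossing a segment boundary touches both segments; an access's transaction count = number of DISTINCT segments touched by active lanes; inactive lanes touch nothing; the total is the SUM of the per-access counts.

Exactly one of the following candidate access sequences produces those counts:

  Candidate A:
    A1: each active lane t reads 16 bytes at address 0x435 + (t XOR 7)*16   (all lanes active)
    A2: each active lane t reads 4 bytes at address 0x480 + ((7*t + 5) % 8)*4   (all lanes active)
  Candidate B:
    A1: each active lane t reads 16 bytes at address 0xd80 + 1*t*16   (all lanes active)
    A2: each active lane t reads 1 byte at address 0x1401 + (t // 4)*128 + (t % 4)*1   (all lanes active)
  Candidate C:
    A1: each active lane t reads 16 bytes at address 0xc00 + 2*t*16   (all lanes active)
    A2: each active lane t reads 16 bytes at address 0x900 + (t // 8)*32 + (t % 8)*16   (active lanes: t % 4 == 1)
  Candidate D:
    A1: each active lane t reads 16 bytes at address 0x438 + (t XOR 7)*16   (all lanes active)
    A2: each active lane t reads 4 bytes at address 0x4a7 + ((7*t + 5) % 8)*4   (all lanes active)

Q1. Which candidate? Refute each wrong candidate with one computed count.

B: A1 gives 2 transactions, not 3
C: A1 gives 4 transactions, not 3
D: A2 gives 2 transactions, not 1
A: all counts match (3,1)

Answer: A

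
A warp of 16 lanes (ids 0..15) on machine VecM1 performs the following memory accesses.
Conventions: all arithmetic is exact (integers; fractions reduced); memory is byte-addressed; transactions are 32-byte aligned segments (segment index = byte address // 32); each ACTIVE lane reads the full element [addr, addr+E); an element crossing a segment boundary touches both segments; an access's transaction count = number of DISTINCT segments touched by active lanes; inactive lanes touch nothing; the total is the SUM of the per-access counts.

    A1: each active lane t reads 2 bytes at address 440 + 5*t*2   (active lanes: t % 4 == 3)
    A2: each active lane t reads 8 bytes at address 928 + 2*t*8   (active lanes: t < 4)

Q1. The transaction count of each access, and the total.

A1: 4 transactions
A2: 2 transactions

Answer: 4,2; total 6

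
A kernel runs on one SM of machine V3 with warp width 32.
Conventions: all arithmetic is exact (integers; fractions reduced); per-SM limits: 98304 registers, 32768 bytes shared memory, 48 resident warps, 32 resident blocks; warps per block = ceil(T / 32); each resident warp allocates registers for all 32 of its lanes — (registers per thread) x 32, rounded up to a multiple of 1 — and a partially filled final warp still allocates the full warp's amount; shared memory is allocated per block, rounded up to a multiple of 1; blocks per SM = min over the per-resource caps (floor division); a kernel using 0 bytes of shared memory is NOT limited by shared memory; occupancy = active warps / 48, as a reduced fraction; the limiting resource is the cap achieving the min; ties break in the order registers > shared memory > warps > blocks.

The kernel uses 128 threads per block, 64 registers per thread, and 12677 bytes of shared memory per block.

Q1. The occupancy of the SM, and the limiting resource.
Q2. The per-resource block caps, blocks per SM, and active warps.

Answer: occupancy 1/6, limited by shared memory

registers: 12 blocks
shared memory: 2 blocks
warps: 12 blocks
blocks: 32 blocks

Answer: 2 blocks, 8 active warps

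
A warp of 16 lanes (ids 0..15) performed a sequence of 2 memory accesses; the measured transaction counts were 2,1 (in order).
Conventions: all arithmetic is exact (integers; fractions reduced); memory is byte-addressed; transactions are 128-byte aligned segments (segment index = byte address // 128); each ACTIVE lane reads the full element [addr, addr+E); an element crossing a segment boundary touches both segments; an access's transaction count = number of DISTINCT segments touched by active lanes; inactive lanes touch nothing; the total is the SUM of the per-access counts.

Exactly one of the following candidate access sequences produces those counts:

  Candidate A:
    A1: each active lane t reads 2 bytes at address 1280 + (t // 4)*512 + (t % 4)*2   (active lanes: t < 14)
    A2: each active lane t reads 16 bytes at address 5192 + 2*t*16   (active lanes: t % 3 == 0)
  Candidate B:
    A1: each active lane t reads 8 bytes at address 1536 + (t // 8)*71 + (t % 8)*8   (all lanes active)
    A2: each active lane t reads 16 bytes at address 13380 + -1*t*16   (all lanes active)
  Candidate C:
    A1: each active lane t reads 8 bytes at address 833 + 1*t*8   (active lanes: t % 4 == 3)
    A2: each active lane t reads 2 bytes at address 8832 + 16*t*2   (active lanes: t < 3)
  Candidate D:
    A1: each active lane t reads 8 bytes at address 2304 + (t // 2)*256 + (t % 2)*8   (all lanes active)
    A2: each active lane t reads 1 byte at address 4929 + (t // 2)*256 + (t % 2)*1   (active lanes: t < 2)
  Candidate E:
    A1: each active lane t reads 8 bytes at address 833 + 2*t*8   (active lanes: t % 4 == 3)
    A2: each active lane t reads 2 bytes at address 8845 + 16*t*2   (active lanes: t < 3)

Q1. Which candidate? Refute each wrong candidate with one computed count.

A: A1 gives 4 transactions, not 2
B: A2 gives 3 transactions, not 1
D: A1 gives 8 transactions, not 2
E: A1 gives 3 transactions, not 2
C: all counts match (2,1)

Answer: C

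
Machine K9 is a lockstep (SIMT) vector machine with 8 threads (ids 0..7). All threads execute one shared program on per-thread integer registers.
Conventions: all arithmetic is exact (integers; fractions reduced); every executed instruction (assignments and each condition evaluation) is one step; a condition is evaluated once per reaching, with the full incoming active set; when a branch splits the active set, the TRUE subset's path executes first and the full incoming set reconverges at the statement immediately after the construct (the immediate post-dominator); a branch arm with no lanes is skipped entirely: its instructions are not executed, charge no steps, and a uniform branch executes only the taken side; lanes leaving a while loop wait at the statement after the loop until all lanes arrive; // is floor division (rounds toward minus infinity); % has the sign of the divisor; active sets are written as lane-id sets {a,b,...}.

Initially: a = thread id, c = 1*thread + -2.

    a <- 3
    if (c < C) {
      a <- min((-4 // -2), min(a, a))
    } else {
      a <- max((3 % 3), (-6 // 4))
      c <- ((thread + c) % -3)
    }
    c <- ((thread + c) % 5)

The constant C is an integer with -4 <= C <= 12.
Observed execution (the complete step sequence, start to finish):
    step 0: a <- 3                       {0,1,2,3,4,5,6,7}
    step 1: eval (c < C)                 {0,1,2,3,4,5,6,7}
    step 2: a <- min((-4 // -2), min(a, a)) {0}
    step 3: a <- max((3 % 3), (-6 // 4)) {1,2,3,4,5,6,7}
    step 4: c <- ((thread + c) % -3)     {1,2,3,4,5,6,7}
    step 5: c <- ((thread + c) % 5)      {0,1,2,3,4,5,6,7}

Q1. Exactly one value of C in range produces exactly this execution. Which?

Answer: C = -1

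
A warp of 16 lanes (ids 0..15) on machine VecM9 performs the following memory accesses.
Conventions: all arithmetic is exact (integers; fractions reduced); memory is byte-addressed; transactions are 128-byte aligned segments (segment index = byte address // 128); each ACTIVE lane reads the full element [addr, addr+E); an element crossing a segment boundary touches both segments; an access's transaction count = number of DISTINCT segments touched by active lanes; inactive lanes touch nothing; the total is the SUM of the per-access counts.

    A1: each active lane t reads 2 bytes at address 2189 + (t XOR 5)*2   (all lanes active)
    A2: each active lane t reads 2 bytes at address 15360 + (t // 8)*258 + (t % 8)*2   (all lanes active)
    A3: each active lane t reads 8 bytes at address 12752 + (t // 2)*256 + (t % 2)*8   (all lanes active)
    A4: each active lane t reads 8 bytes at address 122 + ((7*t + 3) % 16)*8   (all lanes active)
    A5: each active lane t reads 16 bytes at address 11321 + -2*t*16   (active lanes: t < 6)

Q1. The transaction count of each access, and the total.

A1: 1 transaction
A2: 2 transactions
A3: 8 transactions
A4: 2 transactions
A5: 2 transactions

Answer: 1,2,8,2,2; total 15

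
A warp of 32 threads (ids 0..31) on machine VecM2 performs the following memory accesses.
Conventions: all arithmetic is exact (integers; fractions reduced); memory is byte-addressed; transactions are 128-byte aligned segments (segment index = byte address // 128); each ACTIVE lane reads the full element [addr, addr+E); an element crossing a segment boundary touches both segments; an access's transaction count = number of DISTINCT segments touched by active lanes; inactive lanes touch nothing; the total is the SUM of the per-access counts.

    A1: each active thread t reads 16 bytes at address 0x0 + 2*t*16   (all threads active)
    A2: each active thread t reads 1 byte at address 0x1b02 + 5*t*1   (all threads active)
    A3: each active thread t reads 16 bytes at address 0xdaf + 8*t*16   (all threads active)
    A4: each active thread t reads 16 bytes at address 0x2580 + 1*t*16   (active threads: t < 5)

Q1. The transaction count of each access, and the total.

A1: 8 transactions
A2: 2 transactions
A3: 32 transactions
A4: 1 transaction

Answer: 8,2,32,1; total 43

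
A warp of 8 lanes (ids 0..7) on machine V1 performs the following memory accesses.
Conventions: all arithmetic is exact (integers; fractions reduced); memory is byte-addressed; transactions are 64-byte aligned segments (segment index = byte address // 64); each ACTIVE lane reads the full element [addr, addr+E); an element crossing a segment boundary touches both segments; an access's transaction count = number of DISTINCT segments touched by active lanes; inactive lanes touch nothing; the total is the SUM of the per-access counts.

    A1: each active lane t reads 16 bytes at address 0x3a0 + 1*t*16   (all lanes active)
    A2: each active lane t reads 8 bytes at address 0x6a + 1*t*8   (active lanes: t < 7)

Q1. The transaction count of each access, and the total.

A1: 3 transactions
A2: 2 transactions

Answer: 3,2; total 5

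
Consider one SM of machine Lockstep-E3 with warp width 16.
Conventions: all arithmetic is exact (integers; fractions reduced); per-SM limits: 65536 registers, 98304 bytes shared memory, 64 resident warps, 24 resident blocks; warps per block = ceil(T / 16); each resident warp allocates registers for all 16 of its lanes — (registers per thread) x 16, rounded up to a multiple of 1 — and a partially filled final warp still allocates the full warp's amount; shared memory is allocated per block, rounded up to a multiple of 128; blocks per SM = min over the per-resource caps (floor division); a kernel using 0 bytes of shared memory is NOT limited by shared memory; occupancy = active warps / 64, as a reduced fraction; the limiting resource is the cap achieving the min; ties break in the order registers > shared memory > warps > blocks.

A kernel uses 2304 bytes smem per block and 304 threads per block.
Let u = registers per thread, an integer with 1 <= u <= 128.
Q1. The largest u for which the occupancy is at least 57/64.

Answer: u = 71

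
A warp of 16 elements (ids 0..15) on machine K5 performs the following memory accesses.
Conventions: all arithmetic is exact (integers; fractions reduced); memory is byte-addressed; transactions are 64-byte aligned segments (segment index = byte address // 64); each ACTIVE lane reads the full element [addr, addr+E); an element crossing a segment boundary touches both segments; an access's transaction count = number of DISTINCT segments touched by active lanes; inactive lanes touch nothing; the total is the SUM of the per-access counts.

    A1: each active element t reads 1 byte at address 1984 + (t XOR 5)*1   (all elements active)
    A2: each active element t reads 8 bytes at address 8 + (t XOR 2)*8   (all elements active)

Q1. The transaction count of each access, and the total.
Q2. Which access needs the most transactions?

A1: 1 transaction
A2: 3 transactions

Answer: 1,3; total 4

Answer: A2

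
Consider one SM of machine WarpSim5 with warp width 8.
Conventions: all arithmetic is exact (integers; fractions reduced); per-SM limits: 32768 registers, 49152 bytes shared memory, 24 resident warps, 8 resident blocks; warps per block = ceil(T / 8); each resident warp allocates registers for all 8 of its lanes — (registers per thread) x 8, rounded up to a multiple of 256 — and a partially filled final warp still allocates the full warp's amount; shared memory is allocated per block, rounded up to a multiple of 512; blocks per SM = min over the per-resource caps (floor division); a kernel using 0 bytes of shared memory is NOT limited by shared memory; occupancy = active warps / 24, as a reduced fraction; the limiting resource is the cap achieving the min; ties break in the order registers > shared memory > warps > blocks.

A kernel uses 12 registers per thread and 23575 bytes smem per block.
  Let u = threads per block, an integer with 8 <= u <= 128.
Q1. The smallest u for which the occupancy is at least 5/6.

Answer: u = 73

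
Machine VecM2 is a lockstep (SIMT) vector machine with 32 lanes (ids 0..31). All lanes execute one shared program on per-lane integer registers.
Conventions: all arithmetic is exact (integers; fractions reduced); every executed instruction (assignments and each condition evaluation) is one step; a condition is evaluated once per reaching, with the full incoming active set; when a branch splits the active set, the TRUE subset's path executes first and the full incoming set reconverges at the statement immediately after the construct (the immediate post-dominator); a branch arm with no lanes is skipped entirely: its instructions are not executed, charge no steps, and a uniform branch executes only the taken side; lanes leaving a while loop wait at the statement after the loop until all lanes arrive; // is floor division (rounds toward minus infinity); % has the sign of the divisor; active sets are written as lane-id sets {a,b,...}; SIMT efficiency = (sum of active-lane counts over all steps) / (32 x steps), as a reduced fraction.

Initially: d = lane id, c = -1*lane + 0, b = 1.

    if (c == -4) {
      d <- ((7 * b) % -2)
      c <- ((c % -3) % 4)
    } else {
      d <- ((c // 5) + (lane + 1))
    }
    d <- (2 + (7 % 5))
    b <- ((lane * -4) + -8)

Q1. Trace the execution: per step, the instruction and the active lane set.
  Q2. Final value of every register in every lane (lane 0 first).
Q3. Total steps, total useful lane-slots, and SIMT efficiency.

step 0: eval (c == -4)               {0,1,2,3,4,5,6,7,8,9,10,11,12,13,14,15,16,17,18,19,20,21,22,23,24,25,26,27,28,29,30,31}
step 1: d <- ((7 * b) % -2)          {4}
step 2: c <- ((c % -3) % 4)          {4}
step 3: d <- ((c // 5) + (lane + 1)) {0,1,2,3,5,6,7,8,9,10,11,12,13,14,15,16,17,18,19,20,21,22,23,24,25,26,27,28,29,30,31}
step 4: d <- (2 + (7 % 5))           {0,1,2,3,4,5,6,7,8,9,10,11,12,13,14,15,16,17,18,19,20,21,22,23,24,25,26,27,28,29,30,31}
step 5: b <- ((lane * -4) + -8)      {0,1,2,3,4,5,6,7,8,9,10,11,12,13,14,15,16,17,18,19,20,21,22,23,24,25,26,27,28,29,30,31}

Answer: 6 steps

d: 4,4,4,4,4,4,4,4,4,4,4,4,4,4,4,4,4,4,4,4,4,4,4,4,4,4,4,4,4,4,4,4
c: 0,-1,-2,-3,3,-5,-6,-7,-8,-9,-10,-11,-12,-13,-14,-15,-16,-17,-18,-19,-20,-21,-22,-23,-24,-25,-26,-27,-28,-29,-30,-31
b: -8,-12,-16,-20,-24,-28,-32,-36,-40,-44,-48,-52,-56,-60,-64,-68,-72,-76,-80,-84,-88,-92,-96,-100,-104,-108,-112,-116,-120,-124,-128,-132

steps = 6; useful = 129; efficiency = 129/192 = 43/64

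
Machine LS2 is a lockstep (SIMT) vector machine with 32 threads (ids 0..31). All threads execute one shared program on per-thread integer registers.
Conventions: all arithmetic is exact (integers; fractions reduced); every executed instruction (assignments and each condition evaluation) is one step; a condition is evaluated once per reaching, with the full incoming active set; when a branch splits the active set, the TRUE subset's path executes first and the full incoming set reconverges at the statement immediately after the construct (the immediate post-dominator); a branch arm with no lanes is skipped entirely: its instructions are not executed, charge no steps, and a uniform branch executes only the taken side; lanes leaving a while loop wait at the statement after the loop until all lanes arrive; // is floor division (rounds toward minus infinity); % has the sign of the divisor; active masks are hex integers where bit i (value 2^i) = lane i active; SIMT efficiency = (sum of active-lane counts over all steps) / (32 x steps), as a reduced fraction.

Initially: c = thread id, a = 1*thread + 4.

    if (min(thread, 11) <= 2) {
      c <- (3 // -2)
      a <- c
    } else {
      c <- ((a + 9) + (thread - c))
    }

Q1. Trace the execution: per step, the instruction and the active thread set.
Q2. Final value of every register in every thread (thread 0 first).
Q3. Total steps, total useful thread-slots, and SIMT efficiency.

step 0: eval (min(thread, 11) <= 2)  0xffffffff
step 1: c <- (3 // -2)               0x00000007
step 2: a <- c                       0x00000007
step 3: c <- ((a + 9) + (thread - c)) 0xfffffff8

Answer: 4 steps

c: -2,-2,-2,16,17,18,19,20,21,22,23,24,25,26,27,28,29,30,31,32,33,34,35,36,37,38,39,40,41,42,43,44
a: -2,-2,-2,7,8,9,10,11,12,13,14,15,16,17,18,19,20,21,22,23,24,25,26,27,28,29,30,31,32,33,34,35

steps = 4; useful = 67; efficiency = 67/128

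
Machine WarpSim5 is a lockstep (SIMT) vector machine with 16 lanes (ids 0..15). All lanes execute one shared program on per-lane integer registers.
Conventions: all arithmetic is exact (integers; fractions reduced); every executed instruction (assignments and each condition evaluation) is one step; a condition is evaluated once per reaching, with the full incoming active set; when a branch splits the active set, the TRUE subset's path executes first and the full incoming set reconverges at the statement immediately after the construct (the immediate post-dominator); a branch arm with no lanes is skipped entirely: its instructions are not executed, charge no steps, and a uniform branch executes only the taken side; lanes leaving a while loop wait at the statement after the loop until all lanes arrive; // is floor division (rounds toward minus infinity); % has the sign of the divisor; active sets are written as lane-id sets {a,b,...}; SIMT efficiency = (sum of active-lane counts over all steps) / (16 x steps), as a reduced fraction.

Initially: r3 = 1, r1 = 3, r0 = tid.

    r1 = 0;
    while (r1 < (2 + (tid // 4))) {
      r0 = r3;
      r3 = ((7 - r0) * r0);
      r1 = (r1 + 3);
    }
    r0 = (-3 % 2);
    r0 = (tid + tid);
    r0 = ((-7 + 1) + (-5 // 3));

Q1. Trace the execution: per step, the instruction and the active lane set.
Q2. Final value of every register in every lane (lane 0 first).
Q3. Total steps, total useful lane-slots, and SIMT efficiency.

step 0: r1 <- 0                      {0,1,2,3,4,5,6,7,8,9,10,11,12,13,14,15}
step 1: eval (r1 < (2 + (tid // 4))) {0,1,2,3,4,5,6,7,8,9,10,11,12,13,14,15}
step 2: r0 <- r3                     {0,1,2,3,4,5,6,7,8,9,10,11,12,13,14,15}
step 3: r3 <- ((7 - r0) * r0)        {0,1,2,3,4,5,6,7,8,9,10,11,12,13,14,15}
step 4: r1 <- (r1 + 3)               {0,1,2,3,4,5,6,7,8,9,10,11,12,13,14,15}
step 5: eval (r1 < (2 + (tid // 4))) {0,1,2,3,4,5,6,7,8,9,10,11,12,13,14,15}
step 6: r0 <- r3                     {8,9,10,11,12,13,14,15}
step 7: r3 <- ((7 - r0) * r0)        {8,9,10,11,12,13,14,15}
step 8: r1 <- (r1 + 3)               {8,9,10,11,12,13,14,15}
step 9: eval (r1 < (2 + (tid // 4))) {8,9,10,11,12,13,14,15}
step 10: r0 <- (-3 % 2)               {0,1,2,3,4,5,6,7,8,9,10,11,12,13,14,15}
step 11: r0 <- (tid + tid)            {0,1,2,3,4,5,6,7,8,9,10,11,12,13,14,15}
step 12: r0 <- ((-7 + 1) + (-5 // 3)) {0,1,2,3,4,5,6,7,8,9,10,11,12,13,14,15}

Answer: 13 steps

r3: 6,6,6,6,6,6,6,6,6,6,6,6,6,6,6,6
r1: 3,3,3,3,3,3,3,3,6,6,6,6,6,6,6,6
r0: -8,-8,-8,-8,-8,-8,-8,-8,-8,-8,-8,-8,-8,-8,-8,-8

steps = 13; useful = 176; efficiency = 176/208 = 11/13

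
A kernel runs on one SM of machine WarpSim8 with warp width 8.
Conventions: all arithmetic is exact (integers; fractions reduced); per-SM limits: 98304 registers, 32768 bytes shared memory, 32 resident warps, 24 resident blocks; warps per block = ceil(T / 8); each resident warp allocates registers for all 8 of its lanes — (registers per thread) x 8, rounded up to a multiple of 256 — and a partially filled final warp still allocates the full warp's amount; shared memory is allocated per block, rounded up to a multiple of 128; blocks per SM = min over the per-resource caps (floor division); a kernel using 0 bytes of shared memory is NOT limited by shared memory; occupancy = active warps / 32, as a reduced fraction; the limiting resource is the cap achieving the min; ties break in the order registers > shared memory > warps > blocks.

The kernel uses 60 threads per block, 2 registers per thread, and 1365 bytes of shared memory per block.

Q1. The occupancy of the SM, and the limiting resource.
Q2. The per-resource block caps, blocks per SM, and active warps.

Answer: occupancy 1, limited by warps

registers: 48 blocks
shared memory: 23 blocks
warps: 4 blocks
blocks: 24 blocks

Answer: 4 blocks, 32 active warps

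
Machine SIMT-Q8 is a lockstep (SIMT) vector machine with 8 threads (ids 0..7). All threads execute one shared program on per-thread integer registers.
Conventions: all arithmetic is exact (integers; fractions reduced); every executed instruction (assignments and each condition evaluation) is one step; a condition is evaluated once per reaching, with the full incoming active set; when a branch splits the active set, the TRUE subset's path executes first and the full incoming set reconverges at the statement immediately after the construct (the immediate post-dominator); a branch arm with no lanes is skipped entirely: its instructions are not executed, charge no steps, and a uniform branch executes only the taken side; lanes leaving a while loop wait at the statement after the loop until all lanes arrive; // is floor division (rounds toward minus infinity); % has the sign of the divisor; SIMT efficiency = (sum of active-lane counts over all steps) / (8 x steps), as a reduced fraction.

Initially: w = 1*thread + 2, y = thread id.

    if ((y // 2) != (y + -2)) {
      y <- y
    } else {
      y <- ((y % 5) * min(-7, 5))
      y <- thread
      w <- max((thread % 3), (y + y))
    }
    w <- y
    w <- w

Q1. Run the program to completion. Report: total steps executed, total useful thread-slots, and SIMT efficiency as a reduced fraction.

Answer: 7 steps, 36 useful, 9/14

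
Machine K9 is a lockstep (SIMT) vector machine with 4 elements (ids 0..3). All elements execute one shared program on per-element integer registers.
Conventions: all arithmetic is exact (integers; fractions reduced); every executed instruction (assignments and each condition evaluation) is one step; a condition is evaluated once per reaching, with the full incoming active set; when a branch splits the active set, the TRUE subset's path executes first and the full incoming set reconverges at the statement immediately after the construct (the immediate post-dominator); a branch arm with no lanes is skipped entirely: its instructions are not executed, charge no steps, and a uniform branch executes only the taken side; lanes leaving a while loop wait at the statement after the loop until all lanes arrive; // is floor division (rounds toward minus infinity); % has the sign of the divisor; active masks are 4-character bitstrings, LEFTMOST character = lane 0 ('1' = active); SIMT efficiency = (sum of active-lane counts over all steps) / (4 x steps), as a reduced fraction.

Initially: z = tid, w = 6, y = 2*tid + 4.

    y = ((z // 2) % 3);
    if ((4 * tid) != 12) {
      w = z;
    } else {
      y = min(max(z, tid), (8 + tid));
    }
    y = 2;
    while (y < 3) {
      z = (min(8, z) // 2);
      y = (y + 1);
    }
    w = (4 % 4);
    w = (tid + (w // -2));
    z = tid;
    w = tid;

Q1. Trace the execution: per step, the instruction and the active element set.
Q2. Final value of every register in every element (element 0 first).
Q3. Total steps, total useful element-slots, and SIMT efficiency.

step 0: y <- ((z // 2) % 3)          1111
step 1: eval ((4 * tid) != 12)       1111
step 2: w <- z                       1110
step 3: y <- min(max(z, tid), (8 + tid)) 0001
step 4: y <- 2                       1111
step 5: eval (y < 3)                 1111
step 6: z <- (min(8, z) // 2)        1111
step 7: y <- (y + 1)                 1111
step 8: eval (y < 3)                 1111
step 9: w <- (4 % 4)                 1111
step 10: w <- (tid + (w // -2))       1111
step 11: z <- tid                     1111
step 12: w <- tid                     1111

Answer: 13 steps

z: 0,1,2,3
w: 0,1,2,3
y: 3,3,3,3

steps = 13; useful = 48; efficiency = 48/52 = 12/13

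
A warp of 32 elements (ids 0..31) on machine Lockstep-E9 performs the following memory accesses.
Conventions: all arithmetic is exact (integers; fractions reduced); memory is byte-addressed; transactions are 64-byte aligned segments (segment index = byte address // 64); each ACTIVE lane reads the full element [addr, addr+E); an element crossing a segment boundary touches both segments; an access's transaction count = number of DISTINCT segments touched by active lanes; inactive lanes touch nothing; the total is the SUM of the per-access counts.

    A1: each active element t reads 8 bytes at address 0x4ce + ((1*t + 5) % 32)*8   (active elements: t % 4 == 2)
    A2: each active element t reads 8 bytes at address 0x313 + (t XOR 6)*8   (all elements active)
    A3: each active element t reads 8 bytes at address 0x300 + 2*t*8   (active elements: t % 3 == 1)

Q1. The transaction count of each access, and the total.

A1: 5 transactions
A2: 5 transactions
A3: 8 transactions

Answer: 5,5,8; total 18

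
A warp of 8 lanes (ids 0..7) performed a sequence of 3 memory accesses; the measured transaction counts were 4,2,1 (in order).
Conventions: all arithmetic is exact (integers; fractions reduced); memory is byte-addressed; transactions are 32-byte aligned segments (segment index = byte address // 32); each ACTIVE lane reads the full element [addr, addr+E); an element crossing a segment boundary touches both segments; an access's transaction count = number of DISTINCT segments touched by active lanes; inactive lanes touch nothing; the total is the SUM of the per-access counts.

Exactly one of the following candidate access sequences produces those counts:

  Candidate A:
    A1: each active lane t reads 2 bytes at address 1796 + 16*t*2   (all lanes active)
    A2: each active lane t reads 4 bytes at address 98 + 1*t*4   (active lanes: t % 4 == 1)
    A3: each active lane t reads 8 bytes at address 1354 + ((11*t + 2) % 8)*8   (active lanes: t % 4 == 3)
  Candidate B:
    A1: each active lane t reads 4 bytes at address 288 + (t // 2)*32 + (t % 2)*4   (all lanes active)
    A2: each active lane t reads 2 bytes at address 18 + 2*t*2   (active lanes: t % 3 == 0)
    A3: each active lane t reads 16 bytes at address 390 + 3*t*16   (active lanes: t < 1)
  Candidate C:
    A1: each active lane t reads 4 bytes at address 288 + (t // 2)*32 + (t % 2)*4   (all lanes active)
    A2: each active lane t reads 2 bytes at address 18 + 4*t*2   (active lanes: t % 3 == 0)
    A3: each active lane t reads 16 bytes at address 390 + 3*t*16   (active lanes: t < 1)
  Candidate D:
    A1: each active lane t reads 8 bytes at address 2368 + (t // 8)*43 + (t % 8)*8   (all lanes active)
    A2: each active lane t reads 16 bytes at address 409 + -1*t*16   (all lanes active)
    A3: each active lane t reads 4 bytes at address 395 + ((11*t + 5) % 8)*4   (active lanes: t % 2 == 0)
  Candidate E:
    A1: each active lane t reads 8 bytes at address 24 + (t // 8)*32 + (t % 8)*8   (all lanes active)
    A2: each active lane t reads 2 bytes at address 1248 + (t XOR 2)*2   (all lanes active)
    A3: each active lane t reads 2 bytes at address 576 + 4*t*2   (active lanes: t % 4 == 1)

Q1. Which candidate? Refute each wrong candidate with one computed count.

A: A1 gives 8 transactions, not 4
C: A2 gives 3 transactions, not 2
D: A1 gives 2 transactions, not 4
E: A1 gives 3 transactions, not 4
B: all counts match (4,2,1)

Answer: B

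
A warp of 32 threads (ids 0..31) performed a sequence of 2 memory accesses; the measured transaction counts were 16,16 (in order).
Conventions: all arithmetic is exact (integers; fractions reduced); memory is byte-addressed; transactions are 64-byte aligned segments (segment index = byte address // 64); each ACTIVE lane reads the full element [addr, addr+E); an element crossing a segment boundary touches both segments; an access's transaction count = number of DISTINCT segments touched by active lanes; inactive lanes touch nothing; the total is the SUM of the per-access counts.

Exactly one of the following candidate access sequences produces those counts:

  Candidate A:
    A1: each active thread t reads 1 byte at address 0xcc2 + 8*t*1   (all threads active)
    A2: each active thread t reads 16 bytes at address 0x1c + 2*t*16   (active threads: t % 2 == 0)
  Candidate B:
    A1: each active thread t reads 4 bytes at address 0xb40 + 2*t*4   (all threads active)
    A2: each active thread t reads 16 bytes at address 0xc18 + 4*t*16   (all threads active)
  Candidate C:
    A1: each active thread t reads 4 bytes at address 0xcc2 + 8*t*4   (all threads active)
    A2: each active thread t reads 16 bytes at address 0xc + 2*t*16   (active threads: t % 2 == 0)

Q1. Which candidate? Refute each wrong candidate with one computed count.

A: A1 gives 4 transactions, not 16
B: A1 gives 4 transactions, not 16
C: all counts match (16,16)

Answer: C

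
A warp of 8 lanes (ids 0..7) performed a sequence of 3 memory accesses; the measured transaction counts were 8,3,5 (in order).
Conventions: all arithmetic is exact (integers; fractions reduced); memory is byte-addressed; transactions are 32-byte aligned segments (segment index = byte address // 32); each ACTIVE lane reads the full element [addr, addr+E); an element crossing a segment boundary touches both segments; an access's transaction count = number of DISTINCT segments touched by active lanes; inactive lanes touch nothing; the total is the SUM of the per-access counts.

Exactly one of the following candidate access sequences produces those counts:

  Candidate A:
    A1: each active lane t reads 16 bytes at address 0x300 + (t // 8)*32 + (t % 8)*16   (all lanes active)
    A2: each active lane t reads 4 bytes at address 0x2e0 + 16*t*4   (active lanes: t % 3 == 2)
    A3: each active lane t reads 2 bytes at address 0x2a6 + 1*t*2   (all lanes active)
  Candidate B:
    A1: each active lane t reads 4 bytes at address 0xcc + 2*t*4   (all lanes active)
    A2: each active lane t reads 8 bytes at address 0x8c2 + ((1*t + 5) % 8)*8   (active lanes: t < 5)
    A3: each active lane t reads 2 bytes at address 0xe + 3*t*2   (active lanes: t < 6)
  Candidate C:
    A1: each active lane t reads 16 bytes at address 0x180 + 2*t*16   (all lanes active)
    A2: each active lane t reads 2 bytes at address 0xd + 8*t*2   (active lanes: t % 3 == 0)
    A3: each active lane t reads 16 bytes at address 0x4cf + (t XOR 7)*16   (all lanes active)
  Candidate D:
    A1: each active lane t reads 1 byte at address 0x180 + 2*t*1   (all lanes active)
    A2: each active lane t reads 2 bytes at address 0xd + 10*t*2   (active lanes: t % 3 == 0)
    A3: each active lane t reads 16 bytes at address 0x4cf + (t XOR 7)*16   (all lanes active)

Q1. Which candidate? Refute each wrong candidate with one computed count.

A: A1 gives 4 transactions, not 8
B: A1 gives 3 transactions, not 8
D: A1 gives 1 transaction, not 8
C: all counts match (8,3,5)

Answer: C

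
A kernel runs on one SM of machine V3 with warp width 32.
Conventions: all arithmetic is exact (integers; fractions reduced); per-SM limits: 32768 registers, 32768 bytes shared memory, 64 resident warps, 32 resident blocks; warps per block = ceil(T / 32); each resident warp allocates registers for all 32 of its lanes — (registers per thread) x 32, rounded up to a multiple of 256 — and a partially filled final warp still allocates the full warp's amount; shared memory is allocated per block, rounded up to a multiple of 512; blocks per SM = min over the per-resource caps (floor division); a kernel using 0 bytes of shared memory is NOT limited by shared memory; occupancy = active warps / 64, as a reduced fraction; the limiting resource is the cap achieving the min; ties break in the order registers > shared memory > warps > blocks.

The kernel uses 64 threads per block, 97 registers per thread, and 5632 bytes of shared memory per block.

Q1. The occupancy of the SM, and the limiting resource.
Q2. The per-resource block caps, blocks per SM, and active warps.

Answer: occupancy 1/8, limited by registers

registers: 4 blocks
shared memory: 5 blocks
warps: 32 blocks
blocks: 32 blocks

Answer: 4 blocks, 8 active warps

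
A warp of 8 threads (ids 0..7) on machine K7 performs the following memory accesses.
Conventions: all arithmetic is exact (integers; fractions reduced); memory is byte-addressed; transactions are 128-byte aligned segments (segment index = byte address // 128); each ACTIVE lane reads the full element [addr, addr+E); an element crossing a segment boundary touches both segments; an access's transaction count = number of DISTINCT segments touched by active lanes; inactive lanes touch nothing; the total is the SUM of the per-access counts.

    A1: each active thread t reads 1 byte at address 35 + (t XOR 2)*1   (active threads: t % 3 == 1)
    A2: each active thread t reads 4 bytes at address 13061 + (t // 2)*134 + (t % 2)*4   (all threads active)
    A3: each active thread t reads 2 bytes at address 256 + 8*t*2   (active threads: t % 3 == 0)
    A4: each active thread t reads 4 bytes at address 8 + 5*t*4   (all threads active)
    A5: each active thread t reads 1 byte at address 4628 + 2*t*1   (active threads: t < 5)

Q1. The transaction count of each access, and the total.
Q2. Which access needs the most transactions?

A1: 1 transaction
A2: 4 transactions
A3: 1 transaction
A4: 2 transactions
A5: 1 transaction

Answer: 1,4,1,2,1; total 9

Answer: A2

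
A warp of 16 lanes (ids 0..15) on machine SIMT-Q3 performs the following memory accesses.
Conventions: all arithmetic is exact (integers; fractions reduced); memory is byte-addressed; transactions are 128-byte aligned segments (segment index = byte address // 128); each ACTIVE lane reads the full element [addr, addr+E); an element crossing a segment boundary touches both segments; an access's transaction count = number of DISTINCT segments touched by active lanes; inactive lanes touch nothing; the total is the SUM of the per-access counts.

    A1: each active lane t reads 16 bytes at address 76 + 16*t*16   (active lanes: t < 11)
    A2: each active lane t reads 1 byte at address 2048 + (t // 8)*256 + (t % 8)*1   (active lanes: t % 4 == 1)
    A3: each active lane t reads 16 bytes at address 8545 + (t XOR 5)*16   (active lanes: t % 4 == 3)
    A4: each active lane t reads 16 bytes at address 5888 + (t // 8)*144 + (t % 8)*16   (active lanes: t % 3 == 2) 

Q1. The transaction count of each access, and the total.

A1: 11 transactions
A2: 2 transactions
A3: 2 transactions
A4: 2 transactions

Answer: 11,2,2,2; total 17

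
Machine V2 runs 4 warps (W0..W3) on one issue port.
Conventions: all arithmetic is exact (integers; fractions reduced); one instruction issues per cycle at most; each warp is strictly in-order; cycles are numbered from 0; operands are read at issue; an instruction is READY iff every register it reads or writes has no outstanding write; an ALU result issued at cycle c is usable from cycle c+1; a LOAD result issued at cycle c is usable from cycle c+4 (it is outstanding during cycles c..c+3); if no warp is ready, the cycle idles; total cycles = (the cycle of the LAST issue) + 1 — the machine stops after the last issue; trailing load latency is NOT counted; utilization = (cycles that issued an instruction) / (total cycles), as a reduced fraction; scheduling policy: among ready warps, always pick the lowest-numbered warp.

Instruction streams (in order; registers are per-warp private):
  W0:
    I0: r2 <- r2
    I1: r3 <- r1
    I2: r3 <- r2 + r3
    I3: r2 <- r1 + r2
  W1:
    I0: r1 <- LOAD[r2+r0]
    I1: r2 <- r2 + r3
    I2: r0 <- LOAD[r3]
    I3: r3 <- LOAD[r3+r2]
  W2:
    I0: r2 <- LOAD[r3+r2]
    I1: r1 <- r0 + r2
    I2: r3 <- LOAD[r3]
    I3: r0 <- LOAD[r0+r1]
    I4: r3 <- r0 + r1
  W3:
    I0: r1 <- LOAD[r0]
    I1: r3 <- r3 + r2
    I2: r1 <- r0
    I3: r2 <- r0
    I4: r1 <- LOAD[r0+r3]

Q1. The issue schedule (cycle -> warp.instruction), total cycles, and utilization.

cycle 0: W0.I0
cycle 1: W0.I1
cycle 2: W0.I2
cycle 3: W0.I3
cycle 4: W1.I0
cycle 5: W1.I1
cycle 6: W1.I2
cycle 7: W1.I3
cycle 8: W2.I0
cycle 9: W3.I0
cycle 10: W3.I1
cycle 11: idle
cycle 12: W2.I1
cycle 13: W2.I2
cycle 14: W2.I3
cycle 15: W3.I2
cycle 16: W3.I3
cycle 17: W3.I4
cycle 18: W2.I4

Answer: 19 cycles, utilization 18/19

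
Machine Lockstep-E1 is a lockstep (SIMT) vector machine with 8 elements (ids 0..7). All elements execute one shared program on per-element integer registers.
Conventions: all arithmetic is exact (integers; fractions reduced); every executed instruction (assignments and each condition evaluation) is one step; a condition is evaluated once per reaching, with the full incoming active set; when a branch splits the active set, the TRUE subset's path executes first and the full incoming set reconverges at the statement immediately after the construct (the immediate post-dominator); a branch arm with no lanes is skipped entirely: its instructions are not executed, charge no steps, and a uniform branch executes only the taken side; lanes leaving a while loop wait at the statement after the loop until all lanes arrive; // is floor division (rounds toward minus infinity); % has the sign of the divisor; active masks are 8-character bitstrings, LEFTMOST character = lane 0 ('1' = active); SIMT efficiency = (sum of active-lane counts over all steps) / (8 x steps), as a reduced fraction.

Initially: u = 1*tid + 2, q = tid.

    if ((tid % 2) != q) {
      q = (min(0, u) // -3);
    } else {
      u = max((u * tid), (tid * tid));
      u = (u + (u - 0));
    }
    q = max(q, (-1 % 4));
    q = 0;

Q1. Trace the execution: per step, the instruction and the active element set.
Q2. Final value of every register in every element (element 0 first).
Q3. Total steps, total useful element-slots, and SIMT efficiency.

step 0: eval ((tid % 2) != q)        11111111
step 1: q <- (min(0, u) // -3)       00111111
step 2: u <- max((u * tid), (tid * tid)) 11000000
step 3: u <- (u + (u - 0))           11000000
step 4: q <- max(q, (-1 % 4))        11111111
step 5: q <- 0                       11111111

Answer: 6 steps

u: 0,6,4,5,6,7,8,9
q: 0,0,0,0,0,0,0,0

steps = 6; useful = 34; efficiency = 34/48 = 17/24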